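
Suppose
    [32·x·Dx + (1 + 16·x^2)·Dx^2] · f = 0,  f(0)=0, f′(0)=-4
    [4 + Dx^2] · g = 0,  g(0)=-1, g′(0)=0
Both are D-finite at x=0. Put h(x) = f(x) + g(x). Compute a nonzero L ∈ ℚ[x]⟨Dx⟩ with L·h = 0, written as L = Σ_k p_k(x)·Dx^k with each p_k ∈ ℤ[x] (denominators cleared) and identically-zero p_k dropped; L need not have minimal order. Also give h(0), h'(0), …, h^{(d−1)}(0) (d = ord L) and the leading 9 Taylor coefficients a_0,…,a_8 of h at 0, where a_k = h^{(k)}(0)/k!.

L = (-6016·x + 102400·x^3 + 32768·x^5)·Dx + (-28 + 1216·x^2 + 27648·x^4 + 16384·x^6)·Dx^2 + (-1504·x + 25600·x^3 + 8192·x^5)·Dx^3 + (-7 + 304·x^2 + 6912·x^4 + 4096·x^6)·Dx^4  (order 4).
h: a_k = -1, -4, 2, 64/3, -2/3, -1024/5, 4/45, 16384/7, -2/315, …
ICs: h(0) = -1, h′(0) = -4, h′′(0) = 4, h′′′(0) = 128.

f: a_k = 0, -4, 0, 64/3, 0, -1024/5, 0, 16384/7, 0, …
g: a_k = -1, 0, 2, 0, -2/3, 0, 4/45, 0, -2/315, …
Sum ⇒ L₀ = lclm(L_f,L_g) in ℚ(x)⟨Dx⟩.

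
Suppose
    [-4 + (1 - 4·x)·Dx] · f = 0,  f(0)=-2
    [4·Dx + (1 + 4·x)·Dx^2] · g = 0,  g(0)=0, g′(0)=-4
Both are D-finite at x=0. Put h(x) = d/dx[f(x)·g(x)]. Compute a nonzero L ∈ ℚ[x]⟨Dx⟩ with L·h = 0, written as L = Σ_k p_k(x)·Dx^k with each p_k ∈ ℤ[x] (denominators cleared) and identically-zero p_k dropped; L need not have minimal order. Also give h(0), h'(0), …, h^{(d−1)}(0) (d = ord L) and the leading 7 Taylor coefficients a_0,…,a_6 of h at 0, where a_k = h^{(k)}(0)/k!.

f: a_k = -2, -8, -32, -128, -512, -2048, -8192, …
g: a_k = 0, -4, 8, -64/3, 64, -1024/5, 2048/3, …
Product ⇒ symmetric product L₀, ord ≤ 2.
h₀' ⇒ L via d/dx closure of L₀.
L = 64 + (4 + 80·x)·Dx + (-1 + 16·x^2)·Dx^2  (order 2).
h: a_k = 8, 32, 320, 3584/3, 24064/3, 151552/5, 2613248/15, …
ICs: h(0) = 8, h′(0) = 32.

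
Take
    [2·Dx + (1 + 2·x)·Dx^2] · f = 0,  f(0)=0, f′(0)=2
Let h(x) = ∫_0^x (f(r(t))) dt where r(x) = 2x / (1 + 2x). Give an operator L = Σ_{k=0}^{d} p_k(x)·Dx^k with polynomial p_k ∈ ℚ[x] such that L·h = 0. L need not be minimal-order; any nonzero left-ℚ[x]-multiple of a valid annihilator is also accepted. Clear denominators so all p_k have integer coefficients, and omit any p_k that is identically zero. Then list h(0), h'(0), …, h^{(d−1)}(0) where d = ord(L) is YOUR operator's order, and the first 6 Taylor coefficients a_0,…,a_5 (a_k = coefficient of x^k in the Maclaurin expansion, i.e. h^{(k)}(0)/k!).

f: a_k = 0, 2, -2, 8/3, -4, 32/5, …
f∘r: x↦r, Dx↦Dx/r' in L_f ⇒ L₀.
h=∫₀ˣh₀: take L = L₀·Dx.
L = (8 + 24·x)·Dx^2 + (1 + 8·x + 12·x^2)·Dx^3  (order 3).
h: a_k = 0, 0, 2, -16/3, 52/3, -64, …
ICs: h(0) = 0, h′(0) = 0, h′′(0) = 4.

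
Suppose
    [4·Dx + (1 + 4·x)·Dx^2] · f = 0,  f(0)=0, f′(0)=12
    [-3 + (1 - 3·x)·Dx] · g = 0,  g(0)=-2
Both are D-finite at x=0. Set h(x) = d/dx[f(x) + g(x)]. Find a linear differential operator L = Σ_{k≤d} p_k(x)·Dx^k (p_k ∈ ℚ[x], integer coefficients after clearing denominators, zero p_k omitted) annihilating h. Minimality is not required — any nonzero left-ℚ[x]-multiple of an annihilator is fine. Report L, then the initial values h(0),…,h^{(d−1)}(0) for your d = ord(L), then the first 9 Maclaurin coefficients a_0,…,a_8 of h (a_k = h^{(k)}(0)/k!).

L = (-204 - 144·x) + (-11 - 312·x - 288·x^2)·Dx + (5 + 11·x - 54·x^2 - 72·x^3)·Dx^2  (order 2).
h: a_k = 6, -84, 30, -1416, 642, -21036, 18534, -301584, 432138, …
ICs: h(0) = 6, h′(0) = -84.

f: a_k = 0, 12, -24, 64, -192, 3072/5, -2048, 49152/7, -24576, …
g: a_k = -2, -6, -18, -54, -162, -486, -1458, -4374, -13122, …
h₀=f+g: left-lcm gives L₀, ord ≤ 3.
h=h₀': d/dx-closure on L₀ ⇒ L.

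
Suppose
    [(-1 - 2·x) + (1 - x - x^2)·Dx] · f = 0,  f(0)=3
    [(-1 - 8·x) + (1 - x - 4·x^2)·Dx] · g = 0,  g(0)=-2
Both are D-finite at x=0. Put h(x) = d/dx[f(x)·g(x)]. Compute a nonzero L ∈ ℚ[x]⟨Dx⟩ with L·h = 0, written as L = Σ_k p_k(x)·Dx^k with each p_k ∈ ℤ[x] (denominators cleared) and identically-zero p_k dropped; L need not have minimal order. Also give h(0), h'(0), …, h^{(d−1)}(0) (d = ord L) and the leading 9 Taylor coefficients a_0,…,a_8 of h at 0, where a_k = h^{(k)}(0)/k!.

f: a_k = 3, 3, 6, 9, 15, 24, 39, 63, 102, …
g: a_k = -2, -2, -10, -18, -58, -130, -362, -882, -2330, …
Sym-product of L_f,L_g gives L₀ (≤ ord 1).
Derive L from L₀ (diff closure).
L = (16 + 18·x - 12·x^2 - 352·x^3 + 12·x^4 + 600·x^5 + 320·x^6) + (-2 - 4·x + 39·x^2 + 8·x^3 - 140·x^4 - 21·x^5 + 140·x^6 + 64·x^7)·Dx  (order 1).
h: a_k = -12, -96, -342, -1344, -4200, -13572, -40236, -120000, -344898, …
ICs: h(0) = -12.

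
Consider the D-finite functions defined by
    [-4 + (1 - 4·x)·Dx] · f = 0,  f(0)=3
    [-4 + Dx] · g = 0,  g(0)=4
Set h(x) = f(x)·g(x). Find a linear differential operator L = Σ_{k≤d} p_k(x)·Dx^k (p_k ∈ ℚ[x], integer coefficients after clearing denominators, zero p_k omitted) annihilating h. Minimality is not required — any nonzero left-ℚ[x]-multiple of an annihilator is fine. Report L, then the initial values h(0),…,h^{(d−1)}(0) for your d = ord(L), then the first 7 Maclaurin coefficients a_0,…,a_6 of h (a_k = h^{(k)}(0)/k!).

L = (8 - 16·x) + (-1 + 4·x)·Dx  (order 1).
h: a_k = 12, 96, 480, 2048, 8320, 166912/5, 2003968/15, …
ICs: h(0) = 12.

f: a_k = 3, 12, 48, 192, 768, 3072, 12288, …
g: a_k = 4, 16, 32, 128/3, 128/3, 512/15, 1024/45, …
L₀ := L_f ⊗_s L_g (sym. prod.), ord ≤ 1.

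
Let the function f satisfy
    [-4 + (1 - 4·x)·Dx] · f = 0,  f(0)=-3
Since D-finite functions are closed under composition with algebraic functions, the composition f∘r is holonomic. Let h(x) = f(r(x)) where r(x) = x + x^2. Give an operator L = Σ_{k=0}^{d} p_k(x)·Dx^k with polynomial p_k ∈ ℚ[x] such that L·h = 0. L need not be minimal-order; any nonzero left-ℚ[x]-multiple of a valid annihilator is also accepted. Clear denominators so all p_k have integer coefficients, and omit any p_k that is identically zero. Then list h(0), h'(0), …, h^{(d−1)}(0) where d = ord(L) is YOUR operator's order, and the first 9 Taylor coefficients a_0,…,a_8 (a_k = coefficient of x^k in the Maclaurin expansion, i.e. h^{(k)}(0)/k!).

f: a_k = -3, -12, -48, -192, -768, -3072, -12288, -49152, -196608, …
h₀=f(r): pull back L_f along r ⇒ L₀.
L = (4 + 8·x) + (-1 + 4·x + 4·x^2)·Dx  (order 1).
h: a_k = -3, -12, -60, -288, -1392, -6720, -32448, -156672, -756480, …
ICs: h(0) = -3.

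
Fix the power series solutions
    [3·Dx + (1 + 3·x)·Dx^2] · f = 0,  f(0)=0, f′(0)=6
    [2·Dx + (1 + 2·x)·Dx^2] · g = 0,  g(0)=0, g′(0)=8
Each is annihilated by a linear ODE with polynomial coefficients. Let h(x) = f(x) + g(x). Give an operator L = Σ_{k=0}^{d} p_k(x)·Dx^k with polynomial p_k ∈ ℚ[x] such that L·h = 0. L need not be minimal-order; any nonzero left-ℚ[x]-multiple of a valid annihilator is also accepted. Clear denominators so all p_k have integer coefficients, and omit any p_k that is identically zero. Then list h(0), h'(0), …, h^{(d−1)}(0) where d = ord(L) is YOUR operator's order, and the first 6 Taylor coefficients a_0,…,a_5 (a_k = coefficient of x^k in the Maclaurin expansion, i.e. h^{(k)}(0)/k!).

f: a_k = 0, 6, -9, 18, -81/2, 486/5, …
g: a_k = 0, 8, -8, 32/3, -16, 128/5, …
h₀=f+g: left-lcm gives L₀, ord ≤ 4.
L = 12·Dx + (10 + 24·x)·Dx^2 + (1 + 5·x + 6·x^2)·Dx^3  (order 3).
h: a_k = 0, 14, -17, 86/3, -113/2, 614/5, …
ICs: h(0) = 0, h′(0) = 14, h′′(0) = -34.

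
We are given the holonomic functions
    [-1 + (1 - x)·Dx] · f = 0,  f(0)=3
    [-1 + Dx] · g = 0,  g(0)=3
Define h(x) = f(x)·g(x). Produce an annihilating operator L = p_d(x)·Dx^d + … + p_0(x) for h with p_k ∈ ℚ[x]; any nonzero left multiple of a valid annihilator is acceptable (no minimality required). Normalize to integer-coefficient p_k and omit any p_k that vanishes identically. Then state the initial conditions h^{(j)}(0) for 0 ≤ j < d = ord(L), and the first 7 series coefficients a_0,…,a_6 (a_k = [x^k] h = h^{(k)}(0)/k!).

f: a_k = 3, 3, 3, 3, 3, 3, 3, …
g: a_k = 3, 3, 3/2, 1/2, 1/8, 1/40, 1/240, …
Sym-product of L_f,L_g gives L₀ (≤ ord 1).
L = (2 - x) + (-1 + x)·Dx  (order 1).
h: a_k = 9, 18, 45/2, 24, 195/8, 489/20, 1957/80, …
ICs: h(0) = 9.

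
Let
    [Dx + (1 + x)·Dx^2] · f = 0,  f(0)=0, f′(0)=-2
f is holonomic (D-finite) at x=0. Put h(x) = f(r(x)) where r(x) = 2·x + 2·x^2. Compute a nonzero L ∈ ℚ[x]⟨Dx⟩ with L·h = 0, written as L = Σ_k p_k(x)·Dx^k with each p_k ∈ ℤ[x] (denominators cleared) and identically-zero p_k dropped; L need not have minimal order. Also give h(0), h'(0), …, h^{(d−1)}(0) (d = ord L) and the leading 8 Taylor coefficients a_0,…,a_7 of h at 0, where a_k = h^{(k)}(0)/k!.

L = (4·x + 4·x^2)·Dx + (1 + 4·x + 6·x^2 + 4·x^3)·Dx^2  (order 2).
h: a_k = 0, -4, 0, 8/3, -4, 16/5, 0, -32/7, …
ICs: h(0) = 0, h′(0) = -4.

f: a_k = 0, -2, 1, -2/3, 1/2, -2/5, 1/3, -2/7, …
Substitute x→r, Dx→(1/r')Dx; clear ⇒ L₀.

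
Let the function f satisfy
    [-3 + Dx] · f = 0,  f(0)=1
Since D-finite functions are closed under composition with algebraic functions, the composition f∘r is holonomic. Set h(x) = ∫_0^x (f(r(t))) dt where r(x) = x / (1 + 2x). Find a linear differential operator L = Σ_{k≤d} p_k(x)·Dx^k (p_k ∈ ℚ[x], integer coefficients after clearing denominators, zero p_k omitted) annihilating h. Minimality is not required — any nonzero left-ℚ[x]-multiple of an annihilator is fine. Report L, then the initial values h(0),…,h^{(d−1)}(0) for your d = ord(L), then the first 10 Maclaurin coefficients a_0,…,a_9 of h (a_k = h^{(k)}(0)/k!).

L = -3·Dx + (1 + 4·x + 4·x^2)·Dx^2  (order 2).
h: a_k = 0, 1, 3/2, -1/2, -3/8, 51/40, -173/80, 1581/560, -12441/4480, 15139/13440, …
ICs: h(0) = 0, h′(0) = 1.

f: a_k = 1, 3, 9/2, 9/2, 27/8, 81/40, 81/80, 243/560, 729/4480, 243/4480, …
h₀=f(r): pull back L_f along r ⇒ L₀.
∫: right-multiply L₀ by Dx.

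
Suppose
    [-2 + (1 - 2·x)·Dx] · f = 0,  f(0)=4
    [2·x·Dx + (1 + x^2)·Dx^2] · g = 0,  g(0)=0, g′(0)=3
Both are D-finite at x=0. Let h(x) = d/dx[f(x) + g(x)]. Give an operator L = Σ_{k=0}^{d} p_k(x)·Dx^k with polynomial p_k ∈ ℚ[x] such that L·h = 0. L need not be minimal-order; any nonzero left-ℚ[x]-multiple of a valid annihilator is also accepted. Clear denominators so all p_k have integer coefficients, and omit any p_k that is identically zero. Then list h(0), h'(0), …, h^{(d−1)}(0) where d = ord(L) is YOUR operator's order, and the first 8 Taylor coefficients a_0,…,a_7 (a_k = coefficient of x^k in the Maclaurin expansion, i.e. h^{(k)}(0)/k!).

L = (-4 + 32·x + 12·x^2) + (13 - 4·x + 25·x^2 + 12·x^3)·Dx + (-2 + 3·x + 3·x^3 + 2·x^4)·Dx^2  (order 2).
h: a_k = 11, 32, 93, 256, 643, 1536, 3581, 8192, …
ICs: h(0) = 11, h′(0) = 32.

f: a_k = 4, 8, 16, 32, 64, 128, 256, 512, …
g: a_k = 0, 3, 0, -1, 0, 3/5, 0, -3/7, …
h₀=f+g: left-lcm gives L₀, ord ≤ 3.
Derive L from L₀ (diff closure).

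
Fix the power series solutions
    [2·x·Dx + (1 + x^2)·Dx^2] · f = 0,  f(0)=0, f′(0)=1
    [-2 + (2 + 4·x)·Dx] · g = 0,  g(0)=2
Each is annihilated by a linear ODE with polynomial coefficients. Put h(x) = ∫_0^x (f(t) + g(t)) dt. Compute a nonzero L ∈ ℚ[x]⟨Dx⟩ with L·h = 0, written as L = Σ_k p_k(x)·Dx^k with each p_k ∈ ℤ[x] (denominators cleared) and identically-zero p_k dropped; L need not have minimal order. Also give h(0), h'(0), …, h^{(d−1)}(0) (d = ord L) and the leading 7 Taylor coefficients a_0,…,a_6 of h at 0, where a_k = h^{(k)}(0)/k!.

f: a_k = 0, 1, 0, -1/3, 0, 1/5, 0, …
g: a_k = 2, 2, -1, 1, -5/4, 7/4, -21/8, …
Sum ⇒ L₀ = lclm(L_f,L_g) in ℚ(x)⟨Dx⟩.
∫: right-multiply L₀ by Dx.
L = (-4 - 20·x + 12·x^2 + 12·x^3)·Dx^2 + (-10 - 16·x - 16·x^2 + 48·x^3 + 42·x^4)·Dx^3 + (-2 + 12·x^2 + 12·x^3 + 14·x^4 + 12·x^5)·Dx^4  (order 4).
h: a_k = 0, 2, 3/2, -1/3, 1/6, -1/4, 13/40, …
ICs: h(0) = 0, h′(0) = 2, h′′(0) = 3, h′′′(0) = -2.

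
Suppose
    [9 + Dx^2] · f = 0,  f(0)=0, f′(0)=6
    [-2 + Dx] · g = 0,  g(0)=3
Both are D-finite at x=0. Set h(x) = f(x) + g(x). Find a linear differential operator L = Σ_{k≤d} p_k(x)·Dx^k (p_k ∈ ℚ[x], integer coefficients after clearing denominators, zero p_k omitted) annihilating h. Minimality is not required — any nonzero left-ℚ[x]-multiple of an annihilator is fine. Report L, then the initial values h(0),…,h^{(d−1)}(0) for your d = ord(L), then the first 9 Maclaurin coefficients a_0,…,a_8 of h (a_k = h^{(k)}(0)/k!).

L = -18 + 9·Dx - 2·Dx^2 + Dx^3  (order 3).
h: a_k = 3, 12, 6, -5, 2, 97/20, 4/15, -19/24, 2/105, …
ICs: h(0) = 3, h′(0) = 12, h′′(0) = 12.

f: a_k = 0, 6, 0, -9, 0, 81/20, 0, -243/280, 0, …
g: a_k = 3, 6, 6, 4, 2, 4/5, 4/15, 8/105, 2/105, …
Weyl lclm of L_f,L_g ⇒ L₀ (ord ≤ 3).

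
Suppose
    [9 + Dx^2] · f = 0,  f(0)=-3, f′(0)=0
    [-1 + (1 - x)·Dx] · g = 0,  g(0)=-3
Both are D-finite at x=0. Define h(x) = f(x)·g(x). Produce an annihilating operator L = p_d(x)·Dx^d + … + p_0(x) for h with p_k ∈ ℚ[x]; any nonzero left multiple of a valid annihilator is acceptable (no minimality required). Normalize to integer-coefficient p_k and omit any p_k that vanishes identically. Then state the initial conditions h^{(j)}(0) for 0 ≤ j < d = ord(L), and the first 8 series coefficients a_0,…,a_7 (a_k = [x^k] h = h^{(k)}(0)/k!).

f: a_k = -3, 0, 27/2, 0, -81/8, 0, 243/80, 0, …
g: a_k = -3, -3, -3, -3, -3, -3, -3, -3, …
f·g: L₀ = L_f ⊗_s L_g, ord ≤ 2·1.
L = (-9 + 9·x) + 2·Dx + (-1 + x)·Dx^2  (order 2).
h: a_k = 9, 9, -63/2, -63/2, -9/8, -9/8, -819/80, -819/80, …
ICs: h(0) = 9, h′(0) = 9.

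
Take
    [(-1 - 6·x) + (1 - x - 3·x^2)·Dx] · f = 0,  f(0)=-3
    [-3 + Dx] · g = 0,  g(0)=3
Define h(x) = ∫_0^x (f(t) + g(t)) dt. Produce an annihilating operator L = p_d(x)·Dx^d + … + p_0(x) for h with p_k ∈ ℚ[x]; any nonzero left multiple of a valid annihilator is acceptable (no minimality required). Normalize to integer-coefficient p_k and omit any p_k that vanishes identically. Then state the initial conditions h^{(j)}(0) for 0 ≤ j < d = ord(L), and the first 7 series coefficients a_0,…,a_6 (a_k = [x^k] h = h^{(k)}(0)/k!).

f: a_k = -3, -3, -12, -21, -57, -120, -291, …
g: a_k = 3, 9, 27/2, 27/2, 81/8, 243/40, 243/80, …
Sum ⇒ L₀ = lclm(L_f,L_g) in ℚ(x)⟨Dx⟩.
Integrate: L := L₀·Dx.
L = (-15 - 9·x - 243·x^2 - 162·x^3)·Dx + (-1 + 36·x + 99·x^2 - 54·x^3 - 81·x^4)·Dx^2 + (2 - 11·x - 6·x^2 + 36·x^3 + 27·x^4)·Dx^3  (order 3).
h: a_k = 0, 0, 3, 1/2, -15/8, -75/8, -1519/80, …
ICs: h(0) = 0, h′(0) = 0, h′′(0) = 6.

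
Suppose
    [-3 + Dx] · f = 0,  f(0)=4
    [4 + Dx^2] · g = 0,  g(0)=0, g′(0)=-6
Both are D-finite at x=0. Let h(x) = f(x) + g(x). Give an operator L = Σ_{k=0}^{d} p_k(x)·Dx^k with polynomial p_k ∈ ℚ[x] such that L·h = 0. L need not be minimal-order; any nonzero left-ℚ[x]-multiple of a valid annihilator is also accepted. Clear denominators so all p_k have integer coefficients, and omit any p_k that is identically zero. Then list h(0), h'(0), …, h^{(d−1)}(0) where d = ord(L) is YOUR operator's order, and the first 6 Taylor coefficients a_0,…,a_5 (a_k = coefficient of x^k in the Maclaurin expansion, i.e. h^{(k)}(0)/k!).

f: a_k = 4, 12, 18, 18, 27/2, 81/10, …
g: a_k = 0, -6, 0, 4, 0, -4/5, …
Weyl lclm of L_f,L_g ⇒ L₀ (ord ≤ 3).
L = -12 + 4·Dx - 3·Dx^2 + Dx^3  (order 3).
h: a_k = 4, 6, 18, 22, 27/2, 73/10, …
ICs: h(0) = 4, h′(0) = 6, h′′(0) = 36.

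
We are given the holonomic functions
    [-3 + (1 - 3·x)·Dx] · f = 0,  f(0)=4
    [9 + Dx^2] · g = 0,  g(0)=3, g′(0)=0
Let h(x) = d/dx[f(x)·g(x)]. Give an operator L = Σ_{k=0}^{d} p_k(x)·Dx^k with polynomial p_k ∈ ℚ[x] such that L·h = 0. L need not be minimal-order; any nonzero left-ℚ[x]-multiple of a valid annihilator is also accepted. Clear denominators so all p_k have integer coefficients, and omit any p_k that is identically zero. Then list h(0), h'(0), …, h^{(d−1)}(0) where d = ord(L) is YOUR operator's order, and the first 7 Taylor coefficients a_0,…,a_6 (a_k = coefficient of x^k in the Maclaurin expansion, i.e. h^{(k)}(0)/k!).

f: a_k = 4, 12, 36, 108, 324, 972, 2916, …
g: a_k = 3, 0, -27/2, 0, 81/8, 0, -243/80, …
h₀=f·g: eliminate ⇒ L₀, order ≤ 1·2.
h₀' ⇒ L via d/dx closure of L₀.
L = (-9 - 54·x + 81·x^2) + (-6 + 18·x)·Dx + (1 - 6·x + 9·x^2)·Dx^2  (order 2).
h: a_k = 36, 108, 486, 2106, 15795/2, 283581/10, 1985067/20, …
ICs: h(0) = 36, h′(0) = 108.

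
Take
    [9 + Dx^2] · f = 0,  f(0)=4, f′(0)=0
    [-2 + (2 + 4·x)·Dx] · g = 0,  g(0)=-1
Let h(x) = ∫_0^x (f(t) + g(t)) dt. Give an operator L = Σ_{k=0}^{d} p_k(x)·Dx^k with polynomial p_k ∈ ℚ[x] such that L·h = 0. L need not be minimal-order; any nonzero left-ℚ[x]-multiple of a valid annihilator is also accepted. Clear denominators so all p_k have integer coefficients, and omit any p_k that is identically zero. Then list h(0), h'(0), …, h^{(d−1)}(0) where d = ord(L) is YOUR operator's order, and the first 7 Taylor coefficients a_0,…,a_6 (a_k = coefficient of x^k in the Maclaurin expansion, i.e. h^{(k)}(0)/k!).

L = (-54 - 162·x - 162·x^2)·Dx + (36 + 234·x + 486·x^2 + 324·x^3)·Dx^2 + (-6 - 18·x - 18·x^2)·Dx^3 + (4 + 26·x + 54·x^2 + 36·x^3)·Dx^4  (order 4).
h: a_k = 0, 3, -1/2, -35/6, -1/8, 113/40, -7/48, …
ICs: h(0) = 0, h′(0) = 3, h′′(0) = -1, h′′′(0) = -35.

f: a_k = 4, 0, -18, 0, 27/2, 0, -81/20, …
g: a_k = -1, -1, 1/2, -1/2, 5/8, -7/8, 21/16, …
L₀ := lclm(L_f,L_g); ord L₀ ≤ 2+1.
h=∫h₀ ⇒ L = L₀·Dx.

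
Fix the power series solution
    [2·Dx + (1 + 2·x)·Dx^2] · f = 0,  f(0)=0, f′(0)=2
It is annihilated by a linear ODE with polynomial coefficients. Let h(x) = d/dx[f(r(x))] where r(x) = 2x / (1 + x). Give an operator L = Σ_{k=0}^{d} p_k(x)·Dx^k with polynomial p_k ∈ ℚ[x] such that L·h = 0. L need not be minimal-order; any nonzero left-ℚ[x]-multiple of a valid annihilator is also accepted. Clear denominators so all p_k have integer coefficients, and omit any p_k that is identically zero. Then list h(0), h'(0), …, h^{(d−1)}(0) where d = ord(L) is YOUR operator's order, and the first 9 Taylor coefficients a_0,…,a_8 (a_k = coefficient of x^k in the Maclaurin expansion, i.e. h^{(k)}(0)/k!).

f: a_k = 0, 2, -2, 8/3, -4, 32/5, -32/3, 128/7, -32, …
h₀=f(r): pull back L_f along r ⇒ L₀.
h₀' ⇒ L via d/dx closure of L₀.
L = (6 + 10·x) + (1 + 6·x + 5·x^2)·Dx  (order 1).
h: a_k = 4, -24, 124, -624, 3124, -15624, 78124, -390624, 1953124, …
ICs: h(0) = 4.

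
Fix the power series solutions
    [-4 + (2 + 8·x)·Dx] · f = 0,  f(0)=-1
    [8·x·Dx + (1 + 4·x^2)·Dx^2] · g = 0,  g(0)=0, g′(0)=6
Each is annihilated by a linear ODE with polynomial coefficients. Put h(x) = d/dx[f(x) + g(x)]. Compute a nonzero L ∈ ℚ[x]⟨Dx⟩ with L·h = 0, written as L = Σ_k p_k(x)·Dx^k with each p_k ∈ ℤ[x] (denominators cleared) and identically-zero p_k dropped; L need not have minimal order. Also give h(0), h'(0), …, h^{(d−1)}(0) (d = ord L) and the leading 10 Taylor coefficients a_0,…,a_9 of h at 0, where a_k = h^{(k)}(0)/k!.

f: a_k = -1, -2, 2, -4, 10, -28, 84, -264, 858, -2860, …
g: a_k = 0, 6, 0, -8, 0, 96/5, 0, -384/7, 0, 512/3, …
Weyl lclm of L_f,L_g ⇒ L₀ (ord ≤ 3).
Derive L from L₀ (diff closure).
L = (-8 - 80·x + 96·x^2 + 192·x^3) + (-10 - 32·x - 64·x^2 + 384·x^3 + 672·x^4)·Dx + (-1 + 24·x^2 + 48·x^3 + 112·x^4 + 192·x^5)·Dx^2  (order 2).
h: a_k = 4, 4, -36, 40, -44, 504, -2232, 6864, -24204, 97240, …
ICs: h(0) = 4, h′(0) = 4.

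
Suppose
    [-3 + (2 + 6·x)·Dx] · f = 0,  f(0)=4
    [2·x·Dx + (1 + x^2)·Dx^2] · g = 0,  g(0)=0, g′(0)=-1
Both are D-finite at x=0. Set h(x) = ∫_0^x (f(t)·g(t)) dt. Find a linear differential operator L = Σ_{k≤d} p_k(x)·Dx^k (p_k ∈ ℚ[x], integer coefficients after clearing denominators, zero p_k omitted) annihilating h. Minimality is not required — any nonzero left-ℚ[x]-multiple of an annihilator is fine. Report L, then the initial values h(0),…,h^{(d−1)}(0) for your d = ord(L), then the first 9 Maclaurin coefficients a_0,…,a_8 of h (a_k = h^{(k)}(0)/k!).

L = (27 - 12·x - 9·x^2)·Dx + (-12 - 28·x + 36·x^2 + 36·x^3)·Dx^2 + (4 + 24·x + 40·x^2 + 24·x^3 + 36·x^4)·Dx^3  (order 3).
h: a_k = 0, 0, -2, -2, 35/24, -19/20, 1657/960, -1167/320, 511199/71680, …
ICs: h(0) = 0, h′(0) = 0, h′′(0) = -4.

f: a_k = 4, 6, -9/2, 27/4, -405/32, 1701/64, -15309/256, 72171/512, -2814669/8192, …
g: a_k = 0, -1, 0, 1/3, 0, -1/5, 0, 1/7, 0, …
h₀=f·g: eliminate ⇒ L₀, order ≤ 1·2.
Integrate: L := L₀·Dx.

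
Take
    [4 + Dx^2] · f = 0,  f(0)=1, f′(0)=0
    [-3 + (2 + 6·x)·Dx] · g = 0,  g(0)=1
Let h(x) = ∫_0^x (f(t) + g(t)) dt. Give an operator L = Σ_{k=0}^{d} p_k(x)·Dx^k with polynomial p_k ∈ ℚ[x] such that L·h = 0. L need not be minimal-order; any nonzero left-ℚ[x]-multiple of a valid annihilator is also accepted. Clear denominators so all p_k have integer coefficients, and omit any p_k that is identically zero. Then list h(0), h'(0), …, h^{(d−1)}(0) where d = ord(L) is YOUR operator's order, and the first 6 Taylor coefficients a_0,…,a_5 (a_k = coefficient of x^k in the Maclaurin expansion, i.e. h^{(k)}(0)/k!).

f: a_k = 1, 0, -2, 0, 2/3, 0, …
g: a_k = 1, 3/2, -9/8, 27/16, -405/128, 1701/256, …
Sum ⇒ L₀ = lclm(L_f,L_g) in ℚ(x)⟨Dx⟩.
h=∫h₀ ⇒ L = L₀·Dx.
L = (-516 - 1152·x - 1728·x^2)·Dx + (56 + 936·x + 3456·x^2 + 3456·x^3)·Dx^2 + (-129 - 288·x - 432·x^2)·Dx^3 + (14 + 234·x + 864·x^2 + 864·x^3)·Dx^4  (order 4).
h: a_k = 0, 2, 3/4, -25/24, 27/64, -959/1920, …
ICs: h(0) = 0, h′(0) = 2, h′′(0) = 3/2, h′′′(0) = -25/4.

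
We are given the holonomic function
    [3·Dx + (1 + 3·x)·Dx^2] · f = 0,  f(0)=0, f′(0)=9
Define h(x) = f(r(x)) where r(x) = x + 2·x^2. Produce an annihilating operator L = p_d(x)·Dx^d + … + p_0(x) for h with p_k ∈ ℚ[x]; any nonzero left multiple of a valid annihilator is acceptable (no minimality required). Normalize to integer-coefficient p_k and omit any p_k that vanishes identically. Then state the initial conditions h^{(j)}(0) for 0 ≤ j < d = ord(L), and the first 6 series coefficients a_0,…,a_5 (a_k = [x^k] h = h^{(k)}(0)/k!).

f: a_k = 0, 9, -27/2, 27, -243/4, 729/5, …
f∘r: x↦r, Dx↦Dx/r' in L_f ⇒ L₀.
L = (-1 + 12·x + 24·x^2)·Dx + (1 + 7·x + 18·x^2 + 24·x^3)·Dx^2  (order 2).
h: a_k = 0, 9, 9/2, -27, 189/4, -81/5, …
ICs: h(0) = 0, h′(0) = 9.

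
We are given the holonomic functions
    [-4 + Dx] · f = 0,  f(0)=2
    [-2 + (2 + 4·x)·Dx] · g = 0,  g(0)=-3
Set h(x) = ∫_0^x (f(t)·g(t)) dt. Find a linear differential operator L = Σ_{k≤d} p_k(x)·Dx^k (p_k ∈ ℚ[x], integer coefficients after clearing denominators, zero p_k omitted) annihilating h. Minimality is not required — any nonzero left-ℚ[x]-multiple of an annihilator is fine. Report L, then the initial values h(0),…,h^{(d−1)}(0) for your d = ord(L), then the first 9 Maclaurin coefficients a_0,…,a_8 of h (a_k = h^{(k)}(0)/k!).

L = (-5 - 8·x)·Dx + (1 + 2·x)·Dx^2  (order 2).
h: a_k = 0, -6, -15, -23, -103/4, -449/20, -1949/120, -1643/168, -36047/6720, …
ICs: h(0) = 0, h′(0) = -6.

f: a_k = 2, 8, 16, 64/3, 64/3, 256/15, 512/45, 2048/315, 1024/315, …
g: a_k = -3, -3, 3/2, -3/2, 15/8, -21/8, 63/16, -99/16, 1287/128, …
Product ⇒ symmetric product L₀, ord ≤ 1.
Integrate: L := L₀·Dx.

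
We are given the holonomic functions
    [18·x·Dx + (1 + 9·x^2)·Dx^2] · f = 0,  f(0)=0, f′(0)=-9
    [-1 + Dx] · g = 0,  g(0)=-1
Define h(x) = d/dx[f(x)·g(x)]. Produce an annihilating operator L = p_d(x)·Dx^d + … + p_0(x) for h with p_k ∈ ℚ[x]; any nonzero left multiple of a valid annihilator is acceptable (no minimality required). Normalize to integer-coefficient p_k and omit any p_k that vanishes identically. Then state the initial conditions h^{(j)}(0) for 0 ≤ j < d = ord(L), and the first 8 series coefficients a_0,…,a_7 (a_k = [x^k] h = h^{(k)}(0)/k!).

f: a_k = 0, -9, 0, 27, 0, -729/5, 0, 6561/7, …
g: a_k = -1, -1, -1/2, -1/6, -1/24, -1/120, -1/720, -1/5040, …
Product ⇒ symmetric product L₀, ord ≤ 2.
h₀' ⇒ L via d/dx closure of L₀.
L = (-17 - 36·x + 504·x^2 - 324·x^3 + 81·x^4) + (16 + 54·x - 522·x^2 + 486·x^3 - 162·x^4)·Dx + (1 - 18·x + 18·x^2 - 162·x^3 + 81·x^4)·Dx^2  (order 2).
h: a_k = 9, 18, -135/2, -102, 5307/8, 3393/4, -484679/80, -511397/70, …
ICs: h(0) = 9, h′(0) = 18.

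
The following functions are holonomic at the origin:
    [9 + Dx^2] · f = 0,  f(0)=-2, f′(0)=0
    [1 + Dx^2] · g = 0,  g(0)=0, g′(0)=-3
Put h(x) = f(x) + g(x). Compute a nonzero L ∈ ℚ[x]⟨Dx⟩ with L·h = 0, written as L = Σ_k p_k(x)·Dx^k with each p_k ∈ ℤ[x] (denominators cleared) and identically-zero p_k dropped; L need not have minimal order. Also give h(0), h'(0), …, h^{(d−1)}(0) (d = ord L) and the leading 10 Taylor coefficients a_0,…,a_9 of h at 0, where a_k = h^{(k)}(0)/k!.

f: a_k = -2, 0, 9, 0, -27/4, 0, 81/40, 0, -729/2240, 0, …
g: a_k = 0, -3, 0, 1/2, 0, -1/40, 0, 1/1680, 0, -1/120960, …
L₀ := lclm(L_f,L_g); ord L₀ ≤ 2+2.
L = 9 + 10·Dx^2 + Dx^4  (order 4).
h: a_k = -2, -3, 9, 1/2, -27/4, -1/40, 81/40, 1/1680, -729/2240, -1/120960, …
ICs: h(0) = -2, h′(0) = -3, h′′(0) = 18, h′′′(0) = 3.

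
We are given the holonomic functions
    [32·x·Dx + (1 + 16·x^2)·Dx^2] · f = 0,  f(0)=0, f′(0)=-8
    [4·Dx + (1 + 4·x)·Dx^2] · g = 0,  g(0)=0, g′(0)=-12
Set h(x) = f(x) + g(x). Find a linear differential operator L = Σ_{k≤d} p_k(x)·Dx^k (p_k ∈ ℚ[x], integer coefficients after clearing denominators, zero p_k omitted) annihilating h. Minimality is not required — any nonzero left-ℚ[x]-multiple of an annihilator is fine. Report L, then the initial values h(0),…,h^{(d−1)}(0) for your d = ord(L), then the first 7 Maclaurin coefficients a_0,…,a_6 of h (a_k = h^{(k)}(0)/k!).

f: a_k = 0, -8, 0, 128/3, 0, -2048/5, 0, …
g: a_k = 0, -12, 24, -64, 192, -3072/5, 2048, …
h₀=f+g: left-lcm gives L₀, ord ≤ 4.
L = (-32 - 384·x + 1536·x^2 + 2048·x^3)·Dx + (-16 - 64·x + 3072·x^3 + 4096·x^4)·Dx^2 + (-1 + 4·x + 32·x^2 + 128·x^3 + 768·x^4 + 1024·x^5)·Dx^3  (order 3).
h: a_k = 0, -20, 24, -64/3, 192, -1024, 2048, …
ICs: h(0) = 0, h′(0) = -20, h′′(0) = 48.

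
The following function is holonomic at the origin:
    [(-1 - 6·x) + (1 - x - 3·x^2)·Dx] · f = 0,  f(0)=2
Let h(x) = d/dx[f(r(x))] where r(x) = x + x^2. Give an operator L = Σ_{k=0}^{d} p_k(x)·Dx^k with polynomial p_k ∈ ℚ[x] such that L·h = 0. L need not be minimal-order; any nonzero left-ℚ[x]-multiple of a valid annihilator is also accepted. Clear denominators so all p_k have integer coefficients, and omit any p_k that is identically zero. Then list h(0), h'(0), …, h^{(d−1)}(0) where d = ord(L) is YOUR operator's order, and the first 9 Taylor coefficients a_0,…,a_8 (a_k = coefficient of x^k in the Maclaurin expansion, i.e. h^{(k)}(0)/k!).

L = (10 + 60·x + 168·x^2 + 396·x^3 + 648·x^4 + 540·x^5 + 180·x^6) + (-1 - 7·x - 6·x^2 + 44·x^3 + 135·x^4 + 180·x^5 + 126·x^6 + 36·x^7)·Dx  (order 1).
h: a_k = 2, 20, 90, 352, 1370, 5016, 17850, 62416, 214560, …
ICs: h(0) = 2.

f: a_k = 2, 2, 8, 14, 38, 80, 194, 434, 1016, …
f∘r: x↦r, Dx↦Dx/r' in L_f ⇒ L₀.
Derive L from L₀ (diff closure).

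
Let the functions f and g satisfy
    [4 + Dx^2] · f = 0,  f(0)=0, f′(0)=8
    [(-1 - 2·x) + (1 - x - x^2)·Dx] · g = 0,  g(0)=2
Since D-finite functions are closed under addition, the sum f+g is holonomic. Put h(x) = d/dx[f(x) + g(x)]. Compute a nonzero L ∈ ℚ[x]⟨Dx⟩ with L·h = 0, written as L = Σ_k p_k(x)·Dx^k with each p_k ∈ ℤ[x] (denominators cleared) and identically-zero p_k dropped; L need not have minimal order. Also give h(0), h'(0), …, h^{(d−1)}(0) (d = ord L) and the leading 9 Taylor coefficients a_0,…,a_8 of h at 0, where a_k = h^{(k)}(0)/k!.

L = (272 + 704·x + 880·x^2 + 400·x^3 + 320·x^4 + 144·x^5 + 48·x^6) + (-44 - 52·x + 108·x^2 + 80·x^3 + 40·x^4 + 72·x^5 + 56·x^6 + 16·x^7)·Dx + (68 + 176·x + 220·x^2 + 100·x^3 + 80·x^4 + 36·x^5 + 12·x^6)·Dx^2 + (-11 - 13·x + 27·x^2 + 20·x^3 + 10·x^4 + 18·x^5 + 14·x^6 + 4·x^7)·Dx^3  (order 3).
h: a_k = 10, 8, 2, 40, 256/3, 156, 13198/45, 544, 311866/315, …
ICs: h(0) = 10, h′(0) = 8, h′′(0) = 4.

f: a_k = 0, 8, 0, -16/3, 0, 16/15, 0, -32/315, 0, …
g: a_k = 2, 2, 4, 6, 10, 16, 26, 42, 68, …
h₀=f+g: left-lcm gives L₀, ord ≤ 3.
Derive L from L₀ (diff closure).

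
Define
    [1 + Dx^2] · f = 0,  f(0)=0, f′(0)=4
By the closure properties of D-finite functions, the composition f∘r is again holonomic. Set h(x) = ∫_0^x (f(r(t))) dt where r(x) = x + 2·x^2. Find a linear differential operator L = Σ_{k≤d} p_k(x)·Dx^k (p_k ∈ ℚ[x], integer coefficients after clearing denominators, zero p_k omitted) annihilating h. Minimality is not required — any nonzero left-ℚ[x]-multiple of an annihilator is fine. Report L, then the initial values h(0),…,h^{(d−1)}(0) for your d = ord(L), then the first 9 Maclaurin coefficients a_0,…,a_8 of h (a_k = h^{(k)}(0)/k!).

f: a_k = 0, 4, 0, -2/3, 0, 1/30, 0, -1/1260, 0, …
Change of var in L_f (x↦r) gives L₀.
h=∫₀ˣh₀: take L = L₀·Dx.
L = (1 + 12·x + 48·x^2 + 64·x^3)·Dx - 4·Dx^2 + (1 + 4·x)·Dx^3  (order 3).
h: a_k = 0, 0, 2, 8/3, -1/6, -4/5, -239/180, -5/7, 1679/10080, …
ICs: h(0) = 0, h′(0) = 0, h′′(0) = 4.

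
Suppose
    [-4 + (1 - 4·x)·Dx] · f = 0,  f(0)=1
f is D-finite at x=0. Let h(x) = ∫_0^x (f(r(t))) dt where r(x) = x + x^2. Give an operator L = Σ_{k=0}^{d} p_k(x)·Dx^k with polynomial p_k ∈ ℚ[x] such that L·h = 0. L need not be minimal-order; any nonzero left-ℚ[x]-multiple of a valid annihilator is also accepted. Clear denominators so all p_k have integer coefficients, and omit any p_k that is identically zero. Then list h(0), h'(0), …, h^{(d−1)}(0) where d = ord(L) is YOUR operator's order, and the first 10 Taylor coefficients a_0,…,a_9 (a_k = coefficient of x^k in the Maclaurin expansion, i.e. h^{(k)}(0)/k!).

f: a_k = 1, 4, 16, 64, 256, 1024, 4096, 16384, 65536, 262144, …
Change of var in L_f (x↦r) gives L₀.
h=∫₀ˣh₀: take L = L₀·Dx.
L = (4 + 8·x)·Dx + (-1 + 4·x + 4·x^2)·Dx^2  (order 2).
h: a_k = 0, 1, 2, 20/3, 24, 464/5, 1120/3, 10816/7, 6528, 252160/9, …
ICs: h(0) = 0, h′(0) = 1.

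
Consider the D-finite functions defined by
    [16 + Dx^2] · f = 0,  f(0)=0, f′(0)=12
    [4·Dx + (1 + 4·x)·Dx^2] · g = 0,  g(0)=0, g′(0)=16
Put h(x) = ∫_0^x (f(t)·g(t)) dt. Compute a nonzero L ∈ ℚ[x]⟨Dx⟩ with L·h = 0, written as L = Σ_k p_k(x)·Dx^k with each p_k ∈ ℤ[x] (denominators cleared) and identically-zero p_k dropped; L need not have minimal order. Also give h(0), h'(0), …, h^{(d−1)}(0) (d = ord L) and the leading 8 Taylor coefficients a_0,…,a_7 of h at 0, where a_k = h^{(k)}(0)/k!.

f: a_k = 0, 12, 0, -32, 0, 128/5, 0, -1024/105, …
g: a_k = 0, 16, -32, 256/3, -256, 4096/5, -8192/3, 65536/7, …
Sym-product of L_f,L_g gives L₀ (≤ ord 4).
∫: right-multiply L₀ by Dx.
L = (-768 + 6144·x + 77824·x^2 + 262144·x^3 + 262144·x^4)·Dx + (256 + 5120·x + 24576·x^2 + 32768·x^3)·Dx^2 + (1280·x + 10752·x^2 + 32768·x^3 + 32768·x^4)·Dx^3 + (16 + 320·x + 1536·x^2 + 2048·x^3)·Dx^4 + (3 + 56·x + 368·x^2 + 1024·x^3 + 1024·x^4)·Dx^5  (order 5).
h: a_k = 0, 0, 0, 64, -96, 512/5, -1024/3, 22528/21, …
ICs: h(0) = 0, h′(0) = 0, h′′(0) = 0, h′′′(0) = 384, h′′′′(0) = -2304.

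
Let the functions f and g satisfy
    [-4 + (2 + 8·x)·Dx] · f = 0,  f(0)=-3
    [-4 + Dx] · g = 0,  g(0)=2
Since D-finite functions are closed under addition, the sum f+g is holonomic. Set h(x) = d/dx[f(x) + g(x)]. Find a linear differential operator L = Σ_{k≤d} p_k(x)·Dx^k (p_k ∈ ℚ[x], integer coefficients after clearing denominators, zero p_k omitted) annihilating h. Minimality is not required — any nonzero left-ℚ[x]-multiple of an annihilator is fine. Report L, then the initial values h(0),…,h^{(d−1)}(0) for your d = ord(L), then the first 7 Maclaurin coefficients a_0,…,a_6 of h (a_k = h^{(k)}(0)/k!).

f: a_k = -3, -6, 6, -12, 30, -84, 252, …
g: a_k = 2, 8, 16, 64/3, 64/3, 256/15, 512/45, …
L₀ := lclm(L_f,L_g); ord L₀ ≤ 1+1.
h₀' ⇒ L via d/dx closure of L₀.
L = (-40 - 64·x) + (-2 - 64·x - 128·x^2)·Dx + (3 + 20·x + 32·x^2)·Dx^2  (order 2).
h: a_k = 2, 44, 28, 616/3, -1004/3, 23704/15, -247432/45, …
ICs: h(0) = 2, h′(0) = 44.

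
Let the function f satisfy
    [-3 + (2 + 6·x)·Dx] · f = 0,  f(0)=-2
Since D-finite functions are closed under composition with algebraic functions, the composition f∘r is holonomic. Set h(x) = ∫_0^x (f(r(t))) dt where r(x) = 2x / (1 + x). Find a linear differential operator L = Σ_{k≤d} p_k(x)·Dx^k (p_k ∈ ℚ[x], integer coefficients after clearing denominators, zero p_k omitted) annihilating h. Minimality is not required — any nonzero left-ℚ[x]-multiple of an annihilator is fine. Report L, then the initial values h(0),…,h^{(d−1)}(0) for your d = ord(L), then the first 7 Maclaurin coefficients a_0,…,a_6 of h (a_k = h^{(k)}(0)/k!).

L = -3·Dx + (1 + 8·x + 7·x^2)·Dx^2  (order 2).
h: a_k = 0, -2, -3, 5, -51/4, 861/20, -1379/8, …
ICs: h(0) = 0, h′(0) = -2.

f: a_k = -2, -3, 9/4, -27/8, 405/64, -1701/128, 15309/512, …
f∘r: x↦r, Dx↦Dx/r' in L_f ⇒ L₀.
h=∫₀ˣh₀: take L = L₀·Dx.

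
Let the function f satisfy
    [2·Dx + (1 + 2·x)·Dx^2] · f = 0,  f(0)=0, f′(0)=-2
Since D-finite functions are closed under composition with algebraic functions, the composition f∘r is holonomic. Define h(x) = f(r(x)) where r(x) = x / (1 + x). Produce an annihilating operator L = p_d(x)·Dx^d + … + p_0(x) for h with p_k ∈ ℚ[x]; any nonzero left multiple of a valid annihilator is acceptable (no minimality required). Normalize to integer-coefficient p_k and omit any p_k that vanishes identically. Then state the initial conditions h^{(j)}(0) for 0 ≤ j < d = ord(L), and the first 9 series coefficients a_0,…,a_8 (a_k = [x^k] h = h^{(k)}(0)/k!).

f: a_k = 0, -2, 2, -8/3, 4, -32/5, 32/3, -128/7, 32, …
f∘r: x↦r, Dx↦Dx/r' in L_f ⇒ L₀.
L = (4 + 6·x)·Dx + (1 + 4·x + 3·x^2)·Dx^2  (order 2).
h: a_k = 0, -2, 4, -26/3, 20, -242/5, 364/3, -2186/7, 820, …
ICs: h(0) = 0, h′(0) = -2.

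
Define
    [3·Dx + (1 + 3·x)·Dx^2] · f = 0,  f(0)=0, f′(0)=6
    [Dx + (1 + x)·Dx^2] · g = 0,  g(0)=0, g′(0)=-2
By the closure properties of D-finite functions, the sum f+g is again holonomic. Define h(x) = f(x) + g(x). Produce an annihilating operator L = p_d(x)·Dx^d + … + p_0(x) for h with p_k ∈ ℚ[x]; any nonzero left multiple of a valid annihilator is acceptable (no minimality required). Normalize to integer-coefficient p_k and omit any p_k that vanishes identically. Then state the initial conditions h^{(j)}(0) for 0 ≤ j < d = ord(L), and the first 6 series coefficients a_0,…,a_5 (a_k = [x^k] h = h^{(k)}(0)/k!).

f: a_k = 0, 6, -9, 18, -81/2, 486/5, …
g: a_k = 0, -2, 1, -2/3, 1/2, -2/5, …
L₀ := lclm(L_f,L_g); ord L₀ ≤ 2+2.
L = 6·Dx + (8 + 12·x)·Dx^2 + (1 + 4·x + 3·x^2)·Dx^3  (order 3).
h: a_k = 0, 4, -8, 52/3, -40, 484/5, …
ICs: h(0) = 0, h′(0) = 4, h′′(0) = -16.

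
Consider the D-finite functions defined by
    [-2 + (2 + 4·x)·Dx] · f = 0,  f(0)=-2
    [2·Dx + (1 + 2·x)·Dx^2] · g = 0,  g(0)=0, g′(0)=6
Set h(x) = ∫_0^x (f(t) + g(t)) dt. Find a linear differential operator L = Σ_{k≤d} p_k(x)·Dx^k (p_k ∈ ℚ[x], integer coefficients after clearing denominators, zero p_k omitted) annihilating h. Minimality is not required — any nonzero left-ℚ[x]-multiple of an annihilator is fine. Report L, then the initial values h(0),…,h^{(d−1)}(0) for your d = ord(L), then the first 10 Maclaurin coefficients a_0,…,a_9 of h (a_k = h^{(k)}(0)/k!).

f: a_k = -2, -2, 1, -1, 5/4, -7/4, 21/8, -33/8, 429/64, -715/64, …
g: a_k = 0, 6, -6, 8, -12, 96/5, -32, 384/7, -96, 512/3, …
h₀=f+g: left-lcm gives L₀, ord ≤ 3.
∫: right-multiply L₀ by Dx.
L = 2·Dx^2 + (5 + 10·x)·Dx^3 + (1 + 4·x + 4·x^2)·Dx^4  (order 4).
h: a_k = 0, -2, 2, -5/3, 7/4, -43/20, 349/120, -235/56, 2841/448, -635/64, …
ICs: h(0) = 0, h′(0) = -2, h′′(0) = 4, h′′′(0) = -10.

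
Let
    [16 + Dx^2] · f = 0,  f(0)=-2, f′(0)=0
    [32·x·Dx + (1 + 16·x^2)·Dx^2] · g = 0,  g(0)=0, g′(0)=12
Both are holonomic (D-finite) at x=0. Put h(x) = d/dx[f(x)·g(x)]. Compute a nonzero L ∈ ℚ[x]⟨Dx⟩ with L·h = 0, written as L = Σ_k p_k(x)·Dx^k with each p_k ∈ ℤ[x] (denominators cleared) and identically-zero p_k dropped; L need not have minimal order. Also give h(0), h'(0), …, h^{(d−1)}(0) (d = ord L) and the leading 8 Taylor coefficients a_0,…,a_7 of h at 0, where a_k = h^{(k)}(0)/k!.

f: a_k = -2, 0, 16, 0, -64/3, 0, 512/45, 0, …
g: a_k = 0, 12, 0, -64, 0, 3072/5, 0, -49152/7, …
Sym-product of L_f,L_g gives L₀ (≤ ord 4).
h₀' ⇒ L via d/dx closure of L₀.
L = (14080 + 602112·x^2 + 15106048·x^4 + 50331648·x^6 + 100663296·x^8 + 268435456·x^10 + 2147483648·x^12) + (8704·x + 581632·x^3 + 9175040·x^5 + 41943040·x^7 + 167772160·x^9 + 536870912·x^11)·Dx + (960 + 43520·x^2 + 1093632·x^4 + 4849664·x^6 + 16777216·x^8 + 67108864·x^10 + 268435456·x^12)·Dx^2 + (544·x + 36352·x^3 + 573440·x^5 + 2621440·x^7 + 10485760·x^9 + 33554432·x^11)·Dx^3 + (5 + 368·x^2 + 9344·x^4 + 106496·x^6 + 655360·x^8 + 3145728·x^10 + 8388608·x^12)·Dx^4  (order 4).
h: a_k = -24, 0, 960, 0, -12544, 0, 2664448/15, 0, …
ICs: h(0) = -24, h′(0) = 0, h′′(0) = 1920, h′′′(0) = 0.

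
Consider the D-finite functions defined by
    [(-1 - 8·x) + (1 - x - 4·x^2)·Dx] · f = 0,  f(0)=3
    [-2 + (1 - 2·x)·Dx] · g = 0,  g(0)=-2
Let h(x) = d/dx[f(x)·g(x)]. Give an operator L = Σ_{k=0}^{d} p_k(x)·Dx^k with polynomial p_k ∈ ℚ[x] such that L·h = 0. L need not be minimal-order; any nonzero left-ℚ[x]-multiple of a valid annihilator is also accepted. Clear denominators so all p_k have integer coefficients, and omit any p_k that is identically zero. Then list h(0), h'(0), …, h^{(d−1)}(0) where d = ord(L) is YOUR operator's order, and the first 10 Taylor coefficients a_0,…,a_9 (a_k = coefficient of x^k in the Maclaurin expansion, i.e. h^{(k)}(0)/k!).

f: a_k = 3, 3, 15, 27, 87, 195, 543, 1323, 3495, 8787, …
g: a_k = -2, -4, -8, -16, -32, -64, -128, -256, -512, -1024, …
Sym-product of L_f,L_g gives L₀ (≤ ord 1).
Differentiate: ansatz ord ≤ ord L₀ ⇒ L.
L = (22 - 12·x - 120·x^2 - 256·x^3 + 768·x^4) + (-3 + 5·x + 42·x^2 - 88·x^3 - 80·x^4 + 192·x^5)·Dx  (order 1).
h: a_k = -18, -132, -558, -2184, -7410, -24300, -75222, -227856, -670842, -1946100, …
ICs: h(0) = -18.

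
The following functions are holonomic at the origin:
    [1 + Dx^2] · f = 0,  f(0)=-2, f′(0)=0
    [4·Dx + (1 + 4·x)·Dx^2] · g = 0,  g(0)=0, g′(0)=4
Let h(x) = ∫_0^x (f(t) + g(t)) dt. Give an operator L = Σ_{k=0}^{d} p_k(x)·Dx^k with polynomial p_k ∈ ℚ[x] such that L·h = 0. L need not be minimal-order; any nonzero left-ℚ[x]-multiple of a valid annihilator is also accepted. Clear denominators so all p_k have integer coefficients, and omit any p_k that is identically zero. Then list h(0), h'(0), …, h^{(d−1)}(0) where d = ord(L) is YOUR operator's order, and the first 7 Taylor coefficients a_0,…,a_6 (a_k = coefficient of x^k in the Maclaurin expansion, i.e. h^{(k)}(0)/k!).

L = (388 + 32·x + 64·x^2)·Dx^2 + (33 + 140·x + 48·x^2 + 64·x^3)·Dx^3 + (388 + 32·x + 64·x^2)·Dx^4 + (33 + 140·x + 48·x^2 + 64·x^3)·Dx^5  (order 5).
h: a_k = 0, -2, 2, -7/3, 16/3, -769/60, 512/15, …
ICs: h(0) = 0, h′(0) = -2, h′′(0) = 4, h′′′(0) = -14, h′′′′(0) = 128.

f: a_k = -2, 0, 1, 0, -1/12, 0, 1/360, …
g: a_k = 0, 4, -8, 64/3, -64, 1024/5, -2048/3, …
Sum ⇒ L₀ = lclm(L_f,L_g) in ℚ(x)⟨Dx⟩.
h=∫₀ˣh₀: take L = L₀·Dx.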